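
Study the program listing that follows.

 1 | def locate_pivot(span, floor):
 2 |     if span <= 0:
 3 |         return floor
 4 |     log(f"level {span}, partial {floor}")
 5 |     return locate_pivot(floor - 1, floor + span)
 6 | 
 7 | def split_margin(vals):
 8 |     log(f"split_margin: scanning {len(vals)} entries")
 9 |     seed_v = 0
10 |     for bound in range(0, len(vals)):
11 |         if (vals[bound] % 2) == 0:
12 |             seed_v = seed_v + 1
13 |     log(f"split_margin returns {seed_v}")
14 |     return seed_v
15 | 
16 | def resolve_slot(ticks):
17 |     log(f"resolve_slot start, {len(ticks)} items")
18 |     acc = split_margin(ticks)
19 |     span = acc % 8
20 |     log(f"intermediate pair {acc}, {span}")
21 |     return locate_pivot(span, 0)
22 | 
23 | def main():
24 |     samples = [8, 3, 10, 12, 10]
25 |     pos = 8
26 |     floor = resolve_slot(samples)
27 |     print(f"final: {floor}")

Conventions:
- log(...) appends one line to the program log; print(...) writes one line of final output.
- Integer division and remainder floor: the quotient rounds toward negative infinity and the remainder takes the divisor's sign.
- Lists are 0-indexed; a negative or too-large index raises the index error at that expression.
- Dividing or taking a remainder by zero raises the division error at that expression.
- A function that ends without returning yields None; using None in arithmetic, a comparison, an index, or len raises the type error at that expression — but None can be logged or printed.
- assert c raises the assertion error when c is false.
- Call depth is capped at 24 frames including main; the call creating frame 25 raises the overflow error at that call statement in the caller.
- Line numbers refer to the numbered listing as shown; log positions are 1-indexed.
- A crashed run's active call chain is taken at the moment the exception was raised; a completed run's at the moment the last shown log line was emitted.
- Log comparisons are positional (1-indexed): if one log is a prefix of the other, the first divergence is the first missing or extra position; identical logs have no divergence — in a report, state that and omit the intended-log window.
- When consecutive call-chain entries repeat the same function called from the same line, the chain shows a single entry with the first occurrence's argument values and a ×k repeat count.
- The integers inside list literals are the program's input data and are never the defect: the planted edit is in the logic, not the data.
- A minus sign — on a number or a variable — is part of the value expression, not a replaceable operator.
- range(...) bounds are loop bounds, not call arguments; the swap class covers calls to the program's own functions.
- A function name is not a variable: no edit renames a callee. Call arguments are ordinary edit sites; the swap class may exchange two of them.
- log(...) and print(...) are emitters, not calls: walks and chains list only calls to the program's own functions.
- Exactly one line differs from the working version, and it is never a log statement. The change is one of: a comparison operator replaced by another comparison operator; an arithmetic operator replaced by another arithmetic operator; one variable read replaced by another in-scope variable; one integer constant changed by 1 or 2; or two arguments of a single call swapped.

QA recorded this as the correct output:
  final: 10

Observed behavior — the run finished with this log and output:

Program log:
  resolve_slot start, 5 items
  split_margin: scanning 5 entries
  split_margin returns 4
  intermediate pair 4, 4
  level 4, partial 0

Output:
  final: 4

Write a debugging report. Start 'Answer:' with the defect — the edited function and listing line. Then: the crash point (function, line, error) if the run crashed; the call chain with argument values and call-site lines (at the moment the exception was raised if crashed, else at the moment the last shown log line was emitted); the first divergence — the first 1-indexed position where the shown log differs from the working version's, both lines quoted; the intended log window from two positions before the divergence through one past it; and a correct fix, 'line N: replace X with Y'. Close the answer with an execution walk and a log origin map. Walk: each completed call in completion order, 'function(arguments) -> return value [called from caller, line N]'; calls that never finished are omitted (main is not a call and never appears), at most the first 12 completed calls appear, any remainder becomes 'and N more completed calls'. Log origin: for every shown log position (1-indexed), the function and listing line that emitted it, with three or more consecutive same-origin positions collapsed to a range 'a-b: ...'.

Answer: the defect is in locate_pivot at line 5.
Key fact: The log ends early — 5 lines, where the working version next logs 'level 3, partial 4'.
Call chain: main -> resolve_slot([8, 3, 10, 12, 10]) (called at line 26) -> locate_pivot(4, 0) (called at line 21).
First divergence: position 6 — the faulty run's log ends after 5 lines; the working version continues with 'level 3, partial 4'.
Intended log window:
  4: intermediate pair 4, 4
  5: level 4, partial 0
  6: level 3, partial 4
  7: level 2, partial 7
Execution walk:
  split_margin([8, 3, 10, 12, 10]) -> 4  [called from resolve_slot, line 18]
  locate_pivot(-1, 4) -> 4  [called from locate_pivot, line 5]
  locate_pivot(4, 0) -> 4  [called from resolve_slot, line 21]
  resolve_slot([8, 3, 10, 12, 10]) -> 4  [called from main, line 26]
Log origins:
  1: from resolve_slot, line 17
  2: from split_margin, line 8
  3: from split_margin, line 13
  4: from resolve_slot, line 20
  5: from locate_pivot, line 4
A correct fix: line 5: replace `floor - 1` with `span - 1`.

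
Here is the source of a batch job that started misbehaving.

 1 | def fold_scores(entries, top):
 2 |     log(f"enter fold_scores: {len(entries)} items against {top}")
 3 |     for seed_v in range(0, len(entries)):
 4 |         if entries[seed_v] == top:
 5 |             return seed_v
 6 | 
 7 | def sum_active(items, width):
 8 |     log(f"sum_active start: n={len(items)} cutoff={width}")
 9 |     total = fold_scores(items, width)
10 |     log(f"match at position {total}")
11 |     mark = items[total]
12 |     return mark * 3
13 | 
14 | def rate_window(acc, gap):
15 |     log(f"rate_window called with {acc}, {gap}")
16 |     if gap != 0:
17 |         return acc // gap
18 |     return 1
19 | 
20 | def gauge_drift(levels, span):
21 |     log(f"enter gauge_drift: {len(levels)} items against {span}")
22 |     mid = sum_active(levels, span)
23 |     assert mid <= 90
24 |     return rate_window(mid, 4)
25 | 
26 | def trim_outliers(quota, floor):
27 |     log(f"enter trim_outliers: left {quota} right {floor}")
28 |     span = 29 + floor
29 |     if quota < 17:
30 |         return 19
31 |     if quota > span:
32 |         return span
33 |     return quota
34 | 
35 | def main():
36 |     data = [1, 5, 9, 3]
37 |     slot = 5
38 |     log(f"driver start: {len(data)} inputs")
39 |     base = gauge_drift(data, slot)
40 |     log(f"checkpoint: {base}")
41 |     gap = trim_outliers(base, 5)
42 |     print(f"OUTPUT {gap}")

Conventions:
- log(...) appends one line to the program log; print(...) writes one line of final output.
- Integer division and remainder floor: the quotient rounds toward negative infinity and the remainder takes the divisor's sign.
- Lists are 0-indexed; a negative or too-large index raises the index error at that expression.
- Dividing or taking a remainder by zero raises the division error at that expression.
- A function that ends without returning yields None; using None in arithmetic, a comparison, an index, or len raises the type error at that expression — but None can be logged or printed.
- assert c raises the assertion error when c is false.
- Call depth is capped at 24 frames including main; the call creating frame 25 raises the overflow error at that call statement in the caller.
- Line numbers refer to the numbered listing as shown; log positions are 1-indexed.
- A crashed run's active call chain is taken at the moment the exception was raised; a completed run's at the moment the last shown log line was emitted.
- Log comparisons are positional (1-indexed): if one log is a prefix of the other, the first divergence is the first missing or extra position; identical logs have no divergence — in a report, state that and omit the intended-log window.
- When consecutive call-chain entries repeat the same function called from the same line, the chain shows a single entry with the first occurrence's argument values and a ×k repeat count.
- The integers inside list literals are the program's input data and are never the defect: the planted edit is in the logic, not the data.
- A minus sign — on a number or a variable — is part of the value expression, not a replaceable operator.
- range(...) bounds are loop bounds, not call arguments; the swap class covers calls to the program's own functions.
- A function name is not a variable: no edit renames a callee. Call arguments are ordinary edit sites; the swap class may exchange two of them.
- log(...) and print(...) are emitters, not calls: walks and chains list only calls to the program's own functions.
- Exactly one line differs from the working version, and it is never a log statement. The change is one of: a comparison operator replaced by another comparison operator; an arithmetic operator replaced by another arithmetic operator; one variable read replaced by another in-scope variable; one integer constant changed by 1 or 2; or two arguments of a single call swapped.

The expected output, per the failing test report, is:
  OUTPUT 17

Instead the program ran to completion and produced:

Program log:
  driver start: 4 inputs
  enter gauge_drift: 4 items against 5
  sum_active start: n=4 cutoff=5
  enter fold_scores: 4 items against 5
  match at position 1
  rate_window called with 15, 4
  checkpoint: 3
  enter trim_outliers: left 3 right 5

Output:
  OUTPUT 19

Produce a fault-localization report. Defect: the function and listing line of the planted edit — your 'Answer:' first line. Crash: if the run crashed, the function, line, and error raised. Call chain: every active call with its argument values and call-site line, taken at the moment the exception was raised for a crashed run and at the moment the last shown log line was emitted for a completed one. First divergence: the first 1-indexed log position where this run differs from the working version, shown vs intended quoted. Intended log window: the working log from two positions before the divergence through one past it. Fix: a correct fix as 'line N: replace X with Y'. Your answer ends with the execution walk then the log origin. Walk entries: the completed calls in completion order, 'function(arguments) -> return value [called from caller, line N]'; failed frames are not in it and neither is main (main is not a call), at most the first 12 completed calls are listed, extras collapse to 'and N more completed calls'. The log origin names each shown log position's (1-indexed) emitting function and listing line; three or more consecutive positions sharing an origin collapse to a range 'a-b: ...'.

Answer: the defect is in trim_outliers at line 30.
Key fact: The logs agree in full; only the final output differs.
Call chain: main -> trim_outliers(3, 5) (called at line 41).
First divergence: none; the two logs match at every position.
Execution walk:
  fold_scores([1, 5, 9, 3], 5) -> 1  [called from sum_active, line 9]
  sum_active([1, 5, 9, 3], 5) -> 15  [called from gauge_drift, line 22]
  rate_window(15, 4) -> 3  [called from gauge_drift, line 24]
  gauge_drift([1, 5, 9, 3], 5) -> 3  [called from main, line 39]
  trim_outliers(3, 5) -> 19  [called from main, line 41]
Log origin:
  1: from main, line 38
  2: from gauge_drift, line 21
  3: from sum_active, line 8
  4: from fold_scores, line 2
  5: from sum_active, line 10
  6: from rate_window, line 15
  7: from main, line 40
  8: from trim_outliers, line 27
A correct fix: line 30: replace `19` with `17`.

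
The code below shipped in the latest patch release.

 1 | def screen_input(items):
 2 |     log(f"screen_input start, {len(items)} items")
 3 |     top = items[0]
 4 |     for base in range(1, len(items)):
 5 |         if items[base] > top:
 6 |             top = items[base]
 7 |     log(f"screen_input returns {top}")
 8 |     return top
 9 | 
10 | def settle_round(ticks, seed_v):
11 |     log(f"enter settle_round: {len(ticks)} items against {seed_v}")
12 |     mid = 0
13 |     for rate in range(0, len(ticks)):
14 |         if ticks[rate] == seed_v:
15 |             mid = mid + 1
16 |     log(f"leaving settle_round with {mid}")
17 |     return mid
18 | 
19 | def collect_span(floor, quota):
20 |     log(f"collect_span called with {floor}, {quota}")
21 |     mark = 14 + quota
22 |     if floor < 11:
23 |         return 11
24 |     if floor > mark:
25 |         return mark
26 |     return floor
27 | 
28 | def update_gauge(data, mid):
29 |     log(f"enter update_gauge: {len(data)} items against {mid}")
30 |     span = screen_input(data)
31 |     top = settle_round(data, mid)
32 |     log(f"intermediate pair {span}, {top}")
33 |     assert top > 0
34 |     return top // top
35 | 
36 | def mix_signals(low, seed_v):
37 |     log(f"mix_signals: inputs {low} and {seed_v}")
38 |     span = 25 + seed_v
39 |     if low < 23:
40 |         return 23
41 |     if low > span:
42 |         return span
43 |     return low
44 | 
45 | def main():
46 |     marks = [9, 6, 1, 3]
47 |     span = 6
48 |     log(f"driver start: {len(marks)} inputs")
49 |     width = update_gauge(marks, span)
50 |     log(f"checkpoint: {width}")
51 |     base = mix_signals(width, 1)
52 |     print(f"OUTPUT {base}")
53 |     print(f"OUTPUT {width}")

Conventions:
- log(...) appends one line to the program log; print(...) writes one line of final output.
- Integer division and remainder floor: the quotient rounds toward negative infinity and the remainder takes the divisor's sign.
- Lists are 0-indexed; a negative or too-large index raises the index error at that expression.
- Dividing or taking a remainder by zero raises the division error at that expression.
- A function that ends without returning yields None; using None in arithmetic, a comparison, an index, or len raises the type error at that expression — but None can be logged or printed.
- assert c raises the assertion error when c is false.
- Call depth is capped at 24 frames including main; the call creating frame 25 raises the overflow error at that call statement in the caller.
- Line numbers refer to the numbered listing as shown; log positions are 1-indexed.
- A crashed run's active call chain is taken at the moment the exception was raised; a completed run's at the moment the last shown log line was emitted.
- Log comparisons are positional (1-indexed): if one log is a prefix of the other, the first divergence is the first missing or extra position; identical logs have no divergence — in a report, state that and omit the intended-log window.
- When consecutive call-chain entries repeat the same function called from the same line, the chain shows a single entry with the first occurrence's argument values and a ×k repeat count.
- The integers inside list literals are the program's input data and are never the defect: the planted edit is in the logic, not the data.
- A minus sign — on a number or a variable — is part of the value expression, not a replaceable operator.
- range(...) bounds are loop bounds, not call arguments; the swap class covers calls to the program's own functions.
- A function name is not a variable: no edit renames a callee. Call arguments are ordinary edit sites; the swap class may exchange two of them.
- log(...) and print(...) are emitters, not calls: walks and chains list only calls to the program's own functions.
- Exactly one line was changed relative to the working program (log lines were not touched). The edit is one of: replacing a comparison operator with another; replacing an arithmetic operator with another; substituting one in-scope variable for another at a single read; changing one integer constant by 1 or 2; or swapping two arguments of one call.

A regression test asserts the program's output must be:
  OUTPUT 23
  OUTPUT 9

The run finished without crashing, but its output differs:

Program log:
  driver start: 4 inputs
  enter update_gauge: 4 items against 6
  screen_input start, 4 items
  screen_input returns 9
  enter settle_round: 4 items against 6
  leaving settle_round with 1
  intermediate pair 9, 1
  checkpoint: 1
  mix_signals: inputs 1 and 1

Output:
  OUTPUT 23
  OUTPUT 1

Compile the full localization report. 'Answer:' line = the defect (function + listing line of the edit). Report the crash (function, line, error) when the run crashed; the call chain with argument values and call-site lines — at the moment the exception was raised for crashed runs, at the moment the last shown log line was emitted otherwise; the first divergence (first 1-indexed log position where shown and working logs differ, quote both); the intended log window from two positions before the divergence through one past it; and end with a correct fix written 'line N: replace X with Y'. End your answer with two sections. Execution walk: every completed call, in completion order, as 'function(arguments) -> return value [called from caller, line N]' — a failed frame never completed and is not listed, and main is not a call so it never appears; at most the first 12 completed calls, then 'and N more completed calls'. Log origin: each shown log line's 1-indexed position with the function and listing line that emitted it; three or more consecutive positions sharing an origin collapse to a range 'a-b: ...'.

Answer: the defect is in update_gauge at line 34.
Core observation: The log first diverges at position 8: the faulty run prints 'checkpoint: 1' where the working version prints 'checkpoint: 9'.
Call chain: main -> mix_signals(1, 1) (called at line 51).
First divergence: position 8; shown 'checkpoint: 1' vs intended 'checkpoint: 9'.
Intended log window:
  6: leaving settle_round with 1
  7: intermediate pair 9, 1
  8: checkpoint: 9
  9: mix_signals: inputs 9 and 1
Execution walk:
  screen_input([9, 6, 1, 3]) -> 9  [called from update_gauge, line 30]
  settle_round([9, 6, 1, 3], 6) -> 1  [called from update_gauge, line 31]
  update_gauge([9, 6, 1, 3], 6) -> 1  [called from main, line 49]
  mix_signals(1, 1) -> 23  [called from main, line 51]
Log origins:
  1: emitted by main (line 48)
  2: emitted by update_gauge (line 29)
  3: emitted by screen_input (line 2)
  4: emitted by screen_input (line 7)
  5: emitted by settle_round (line 11)
  6: emitted by settle_round (line 16)
  7: emitted by update_gauge (line 32)
  8: emitted by main (line 50)
  9: emitted by mix_signals (line 37)
A correct fix: line 34: replace `top // top` with `span // top`.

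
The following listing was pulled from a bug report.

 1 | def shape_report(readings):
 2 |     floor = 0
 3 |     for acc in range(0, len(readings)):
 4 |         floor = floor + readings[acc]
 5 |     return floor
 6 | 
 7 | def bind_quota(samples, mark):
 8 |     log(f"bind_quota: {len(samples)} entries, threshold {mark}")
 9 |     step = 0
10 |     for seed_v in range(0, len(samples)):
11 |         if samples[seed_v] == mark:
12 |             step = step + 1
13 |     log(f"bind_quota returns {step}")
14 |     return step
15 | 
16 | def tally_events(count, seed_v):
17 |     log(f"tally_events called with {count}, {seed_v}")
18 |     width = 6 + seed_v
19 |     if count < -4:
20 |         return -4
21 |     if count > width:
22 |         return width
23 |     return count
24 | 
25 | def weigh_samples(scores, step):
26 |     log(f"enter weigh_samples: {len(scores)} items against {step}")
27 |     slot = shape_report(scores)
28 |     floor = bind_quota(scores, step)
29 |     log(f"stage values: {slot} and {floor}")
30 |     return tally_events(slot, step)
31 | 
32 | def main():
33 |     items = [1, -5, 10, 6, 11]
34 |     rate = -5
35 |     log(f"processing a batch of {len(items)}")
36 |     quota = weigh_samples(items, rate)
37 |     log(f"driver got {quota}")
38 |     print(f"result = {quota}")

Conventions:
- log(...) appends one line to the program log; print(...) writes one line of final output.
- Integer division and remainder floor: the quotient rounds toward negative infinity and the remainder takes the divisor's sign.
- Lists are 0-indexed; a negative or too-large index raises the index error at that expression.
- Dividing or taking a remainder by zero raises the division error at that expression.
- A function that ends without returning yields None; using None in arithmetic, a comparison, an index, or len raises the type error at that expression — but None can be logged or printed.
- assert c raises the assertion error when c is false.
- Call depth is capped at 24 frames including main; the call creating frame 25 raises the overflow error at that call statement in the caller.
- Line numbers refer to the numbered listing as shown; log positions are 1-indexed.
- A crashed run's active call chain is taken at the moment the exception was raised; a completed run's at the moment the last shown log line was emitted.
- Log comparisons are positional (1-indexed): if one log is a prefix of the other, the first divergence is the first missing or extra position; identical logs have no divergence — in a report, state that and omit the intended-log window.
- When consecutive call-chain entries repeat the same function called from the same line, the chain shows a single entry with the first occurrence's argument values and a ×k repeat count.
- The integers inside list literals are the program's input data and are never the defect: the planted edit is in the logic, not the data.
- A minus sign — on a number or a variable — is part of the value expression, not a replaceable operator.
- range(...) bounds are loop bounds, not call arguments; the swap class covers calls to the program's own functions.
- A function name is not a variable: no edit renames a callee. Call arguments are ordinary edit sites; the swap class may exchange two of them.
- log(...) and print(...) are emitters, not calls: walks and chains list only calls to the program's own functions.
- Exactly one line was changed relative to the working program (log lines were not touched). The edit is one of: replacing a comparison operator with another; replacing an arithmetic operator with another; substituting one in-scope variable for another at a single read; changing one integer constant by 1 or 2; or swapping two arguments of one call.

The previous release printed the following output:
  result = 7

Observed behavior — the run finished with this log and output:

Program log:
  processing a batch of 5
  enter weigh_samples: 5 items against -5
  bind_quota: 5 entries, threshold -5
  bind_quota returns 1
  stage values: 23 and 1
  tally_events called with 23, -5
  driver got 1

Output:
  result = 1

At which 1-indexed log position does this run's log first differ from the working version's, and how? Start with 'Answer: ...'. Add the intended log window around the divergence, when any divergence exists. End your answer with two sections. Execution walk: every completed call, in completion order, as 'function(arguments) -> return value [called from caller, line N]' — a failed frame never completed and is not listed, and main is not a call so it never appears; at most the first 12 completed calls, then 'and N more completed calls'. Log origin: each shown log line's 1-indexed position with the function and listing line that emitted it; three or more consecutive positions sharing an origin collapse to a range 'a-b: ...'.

Answer: at position 6 the run shows 'tally_events called with 23, -5' where the working version logs 'tally_events called with 23, 1'.
Intended log window:
  4: bind_quota returns 1
  5: stage values: 23 and 1
  6: tally_events called with 23, 1
  7: driver got 7
Execution walk:
  shape_report([1, -5, 10, 6, 11]) -> 23  [called from weigh_samples, line 27]
  bind_quota([1, -5, 10, 6, 11], -5) -> 1  [called from weigh_samples, line 28]
  tally_events(23, -5) -> 1  [called from weigh_samples, line 30]
  weigh_samples([1, -5, 10, 6, 11], -5) -> 1  [called from main, line 36]
Origin of each log line:
  1: emitted by main (line 35)
  2: emitted by weigh_samples (line 26)
  3: emitted by bind_quota (line 8)
  4: emitted by bind_quota (line 13)
  5: emitted by weigh_samples (line 29)
  6: emitted by tally_events (line 17)
  7: emitted by main (line 37)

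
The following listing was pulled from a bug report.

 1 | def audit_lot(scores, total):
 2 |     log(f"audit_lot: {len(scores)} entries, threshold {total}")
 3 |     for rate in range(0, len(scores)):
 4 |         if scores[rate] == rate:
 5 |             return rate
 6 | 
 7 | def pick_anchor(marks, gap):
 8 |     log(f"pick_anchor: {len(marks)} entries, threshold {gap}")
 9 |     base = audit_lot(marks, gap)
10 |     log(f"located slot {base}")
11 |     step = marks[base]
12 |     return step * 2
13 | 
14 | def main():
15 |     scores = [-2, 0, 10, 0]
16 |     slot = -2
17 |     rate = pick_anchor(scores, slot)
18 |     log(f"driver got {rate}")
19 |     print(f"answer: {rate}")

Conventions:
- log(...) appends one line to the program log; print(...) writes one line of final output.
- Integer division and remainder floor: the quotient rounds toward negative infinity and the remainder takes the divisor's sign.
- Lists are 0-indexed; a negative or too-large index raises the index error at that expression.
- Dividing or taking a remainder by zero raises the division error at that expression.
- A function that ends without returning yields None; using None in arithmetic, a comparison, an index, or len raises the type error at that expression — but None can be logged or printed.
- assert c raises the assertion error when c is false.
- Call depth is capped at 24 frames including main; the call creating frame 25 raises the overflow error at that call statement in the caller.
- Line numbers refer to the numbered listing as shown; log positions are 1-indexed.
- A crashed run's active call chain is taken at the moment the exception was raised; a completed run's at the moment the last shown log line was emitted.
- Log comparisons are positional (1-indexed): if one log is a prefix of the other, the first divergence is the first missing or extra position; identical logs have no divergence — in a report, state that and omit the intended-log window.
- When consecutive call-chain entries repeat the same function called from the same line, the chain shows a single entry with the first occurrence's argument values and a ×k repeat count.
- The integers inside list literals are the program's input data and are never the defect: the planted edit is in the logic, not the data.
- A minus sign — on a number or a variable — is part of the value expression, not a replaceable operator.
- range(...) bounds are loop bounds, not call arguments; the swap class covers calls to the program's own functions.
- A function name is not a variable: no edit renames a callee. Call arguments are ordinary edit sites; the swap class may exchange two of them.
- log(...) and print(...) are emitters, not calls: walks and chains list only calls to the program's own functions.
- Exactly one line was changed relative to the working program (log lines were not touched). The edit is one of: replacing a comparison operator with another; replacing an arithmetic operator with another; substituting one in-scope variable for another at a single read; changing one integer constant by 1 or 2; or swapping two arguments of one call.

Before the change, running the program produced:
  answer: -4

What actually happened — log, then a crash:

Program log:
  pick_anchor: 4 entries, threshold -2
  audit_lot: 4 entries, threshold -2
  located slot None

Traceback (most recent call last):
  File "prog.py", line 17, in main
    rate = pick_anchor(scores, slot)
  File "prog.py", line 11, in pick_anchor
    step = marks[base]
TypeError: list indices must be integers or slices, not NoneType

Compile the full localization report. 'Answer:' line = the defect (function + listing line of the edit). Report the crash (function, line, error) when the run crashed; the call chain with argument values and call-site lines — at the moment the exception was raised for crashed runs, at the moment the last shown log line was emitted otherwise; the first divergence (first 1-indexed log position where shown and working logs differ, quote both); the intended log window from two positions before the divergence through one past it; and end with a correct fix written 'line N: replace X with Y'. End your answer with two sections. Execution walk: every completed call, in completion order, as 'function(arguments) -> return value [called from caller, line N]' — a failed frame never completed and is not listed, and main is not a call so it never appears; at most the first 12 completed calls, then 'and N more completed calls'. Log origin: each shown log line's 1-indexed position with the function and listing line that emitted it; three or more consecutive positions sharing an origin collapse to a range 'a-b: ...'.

Answer: the defect is in audit_lot at line 4.
Key observation: At log position 3 the runs split — shown 'located slot None', but the working version logs 'located slot 0'.
Crash: pick_anchor, line 11, TypeError.
Call chain: main -> pick_anchor([-2, 0, 10, 0], -2) (called at line 17).
First divergence: position 3 — shown 'located slot None', intended 'located slot 0'.
Intended log window:
  1: pick_anchor: 4 entries, threshold -2
  2: audit_lot: 4 entries, threshold -2
  3: located slot 0
  4: driver got -4
Execution walk:
  audit_lot([-2, 0, 10, 0], -2) -> None  [called from pick_anchor, line 9]
Log origins:
  1: logged in pick_anchor at line 8
  2: logged in audit_lot at line 2
  3: logged in pick_anchor at line 10
A correct fix: line 4: replace `scores[rate] == rate` with `scores[rate] == total`.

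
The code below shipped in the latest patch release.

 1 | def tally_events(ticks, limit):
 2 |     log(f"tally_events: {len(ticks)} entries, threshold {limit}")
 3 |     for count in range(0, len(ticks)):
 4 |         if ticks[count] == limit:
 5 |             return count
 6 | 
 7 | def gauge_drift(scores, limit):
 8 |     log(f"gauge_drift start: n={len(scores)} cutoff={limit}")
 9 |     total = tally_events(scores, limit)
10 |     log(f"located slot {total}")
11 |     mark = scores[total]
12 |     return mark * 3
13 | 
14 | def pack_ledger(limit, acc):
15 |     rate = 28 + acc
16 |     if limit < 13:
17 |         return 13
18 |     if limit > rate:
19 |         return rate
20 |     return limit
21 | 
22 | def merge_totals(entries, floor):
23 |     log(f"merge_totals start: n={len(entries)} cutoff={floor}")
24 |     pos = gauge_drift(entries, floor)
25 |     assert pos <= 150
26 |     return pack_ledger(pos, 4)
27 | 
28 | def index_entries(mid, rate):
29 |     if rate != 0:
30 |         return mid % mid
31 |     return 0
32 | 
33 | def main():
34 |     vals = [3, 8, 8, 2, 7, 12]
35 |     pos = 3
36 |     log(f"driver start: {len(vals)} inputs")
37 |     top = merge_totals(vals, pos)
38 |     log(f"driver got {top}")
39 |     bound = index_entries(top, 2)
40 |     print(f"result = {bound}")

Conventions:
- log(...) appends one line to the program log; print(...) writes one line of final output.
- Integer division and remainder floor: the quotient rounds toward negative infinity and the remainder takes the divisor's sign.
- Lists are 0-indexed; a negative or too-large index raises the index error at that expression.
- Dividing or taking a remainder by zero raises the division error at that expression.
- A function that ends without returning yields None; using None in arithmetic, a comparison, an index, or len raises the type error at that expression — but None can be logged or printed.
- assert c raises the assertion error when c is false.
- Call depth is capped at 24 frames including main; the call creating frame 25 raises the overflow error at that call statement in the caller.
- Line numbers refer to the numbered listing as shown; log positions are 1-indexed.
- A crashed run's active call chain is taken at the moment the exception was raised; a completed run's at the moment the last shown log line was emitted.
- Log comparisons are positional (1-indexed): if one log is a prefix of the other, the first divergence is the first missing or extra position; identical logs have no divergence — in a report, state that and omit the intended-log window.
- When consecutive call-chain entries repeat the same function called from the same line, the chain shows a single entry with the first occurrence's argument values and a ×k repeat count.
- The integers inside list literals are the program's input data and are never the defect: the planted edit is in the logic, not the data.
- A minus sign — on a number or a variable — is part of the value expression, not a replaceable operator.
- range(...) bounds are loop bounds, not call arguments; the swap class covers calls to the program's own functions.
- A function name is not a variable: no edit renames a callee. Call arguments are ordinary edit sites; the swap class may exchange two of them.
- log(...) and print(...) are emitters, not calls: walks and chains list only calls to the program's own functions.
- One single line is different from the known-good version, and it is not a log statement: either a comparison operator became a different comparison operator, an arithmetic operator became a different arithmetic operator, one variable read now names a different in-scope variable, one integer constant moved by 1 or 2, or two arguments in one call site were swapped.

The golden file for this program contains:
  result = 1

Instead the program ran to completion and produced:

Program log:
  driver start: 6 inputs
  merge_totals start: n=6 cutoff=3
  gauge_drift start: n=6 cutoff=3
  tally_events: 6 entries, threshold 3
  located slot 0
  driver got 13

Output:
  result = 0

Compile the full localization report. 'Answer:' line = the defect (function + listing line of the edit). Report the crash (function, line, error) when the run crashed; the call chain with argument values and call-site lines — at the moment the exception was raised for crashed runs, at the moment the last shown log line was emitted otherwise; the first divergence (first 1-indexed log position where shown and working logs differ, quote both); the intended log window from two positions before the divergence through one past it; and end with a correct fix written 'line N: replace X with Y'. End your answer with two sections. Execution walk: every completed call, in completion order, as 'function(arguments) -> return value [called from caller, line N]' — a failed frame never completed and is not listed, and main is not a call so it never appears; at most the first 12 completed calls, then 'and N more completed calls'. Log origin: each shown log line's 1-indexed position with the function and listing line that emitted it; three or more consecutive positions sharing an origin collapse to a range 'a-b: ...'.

Answer: the defect is in index_entries at line 30.
Key observation: Nothing in the log betrays the bug — only the output does.
Call chain: main.
First divergence: none; the two logs match at every position.
Execution walk:
  tally_events([3, 8, 8, 2, 7, 12], 3) -> 0  [called from gauge_drift, line 9]
  gauge_drift([3, 8, 8, 2, 7, 12], 3) -> 9  [called from merge_totals, line 24]
  pack_ledger(9, 4) -> 13  [called from merge_totals, line 26]
  merge_totals([3, 8, 8, 2, 7, 12], 3) -> 13  [called from main, line 37]
  index_entries(13, 2) -> 0  [called from main, line 39]
Log origin:
  1: logged in main at line 36
  2: logged in merge_totals at line 23
  3: logged in gauge_drift at line 8
  4: logged in tally_events at line 2
  5: logged in gauge_drift at line 10
  6: logged in main at line 38
A correct fix: line 30: replace `mid % mid` with `mid % rate`.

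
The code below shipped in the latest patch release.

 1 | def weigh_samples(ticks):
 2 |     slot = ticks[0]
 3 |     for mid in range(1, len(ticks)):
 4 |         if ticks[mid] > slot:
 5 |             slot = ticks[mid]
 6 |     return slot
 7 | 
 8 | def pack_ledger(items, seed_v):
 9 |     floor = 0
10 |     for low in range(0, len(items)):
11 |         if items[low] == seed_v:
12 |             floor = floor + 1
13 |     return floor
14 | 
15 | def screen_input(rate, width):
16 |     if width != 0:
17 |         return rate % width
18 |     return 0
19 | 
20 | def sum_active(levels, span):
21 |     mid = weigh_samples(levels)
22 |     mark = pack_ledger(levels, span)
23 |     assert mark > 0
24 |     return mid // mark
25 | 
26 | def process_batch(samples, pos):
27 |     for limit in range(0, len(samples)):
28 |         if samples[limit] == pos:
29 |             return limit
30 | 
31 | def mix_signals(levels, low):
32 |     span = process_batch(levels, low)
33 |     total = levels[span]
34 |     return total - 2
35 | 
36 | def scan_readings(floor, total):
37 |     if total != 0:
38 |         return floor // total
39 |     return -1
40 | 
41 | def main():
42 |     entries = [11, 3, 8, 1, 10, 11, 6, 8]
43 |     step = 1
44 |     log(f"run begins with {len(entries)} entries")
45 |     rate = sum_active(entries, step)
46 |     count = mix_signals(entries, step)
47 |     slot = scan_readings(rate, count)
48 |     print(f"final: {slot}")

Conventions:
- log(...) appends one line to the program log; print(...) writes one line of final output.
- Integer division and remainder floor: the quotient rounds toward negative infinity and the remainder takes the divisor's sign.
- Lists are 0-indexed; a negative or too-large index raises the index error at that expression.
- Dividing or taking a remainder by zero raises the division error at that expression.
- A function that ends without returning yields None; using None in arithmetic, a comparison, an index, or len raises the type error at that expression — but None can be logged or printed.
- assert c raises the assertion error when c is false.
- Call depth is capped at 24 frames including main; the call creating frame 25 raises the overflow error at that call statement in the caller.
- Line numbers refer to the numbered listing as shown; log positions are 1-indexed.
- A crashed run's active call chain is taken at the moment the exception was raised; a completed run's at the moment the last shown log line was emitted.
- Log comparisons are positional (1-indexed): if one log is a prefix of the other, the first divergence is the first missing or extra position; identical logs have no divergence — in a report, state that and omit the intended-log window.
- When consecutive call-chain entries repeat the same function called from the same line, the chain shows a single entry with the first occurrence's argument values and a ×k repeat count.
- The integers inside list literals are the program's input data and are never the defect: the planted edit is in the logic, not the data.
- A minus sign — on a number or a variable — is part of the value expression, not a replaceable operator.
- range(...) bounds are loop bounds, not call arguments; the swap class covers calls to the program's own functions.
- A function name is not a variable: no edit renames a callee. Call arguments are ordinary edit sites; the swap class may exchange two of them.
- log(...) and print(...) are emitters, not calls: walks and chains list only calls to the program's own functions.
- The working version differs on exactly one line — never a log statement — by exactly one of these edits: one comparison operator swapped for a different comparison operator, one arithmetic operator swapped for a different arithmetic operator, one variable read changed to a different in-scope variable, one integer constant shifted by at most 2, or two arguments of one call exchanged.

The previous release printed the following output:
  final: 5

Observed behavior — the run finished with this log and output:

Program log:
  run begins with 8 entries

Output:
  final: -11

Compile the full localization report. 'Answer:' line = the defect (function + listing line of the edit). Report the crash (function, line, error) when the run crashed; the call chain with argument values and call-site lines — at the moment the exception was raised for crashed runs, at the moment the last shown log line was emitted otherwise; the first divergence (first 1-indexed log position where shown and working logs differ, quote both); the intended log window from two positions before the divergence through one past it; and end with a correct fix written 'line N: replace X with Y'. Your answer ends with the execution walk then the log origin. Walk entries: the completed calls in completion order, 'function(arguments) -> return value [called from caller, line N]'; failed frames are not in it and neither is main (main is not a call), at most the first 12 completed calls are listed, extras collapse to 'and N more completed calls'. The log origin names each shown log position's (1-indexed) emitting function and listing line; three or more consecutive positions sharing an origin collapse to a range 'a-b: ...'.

Answer: the defect is in mix_signals at line 34.
Core observation: Every logged value matches the working version; the printed result is what differs.
Call chain: main.
First divergence: none; the two logs match at every position.
Execution walk:
  weigh_samples([11, 3, 8, 1, 10, 11, 6, 8]) -> 11  [called from sum_active, line 21]
  pack_ledger([11, 3, 8, 1, 10, 11, 6, 8], 1) -> 1  [called from sum_active, line 22]
  sum_active([11, 3, 8, 1, 10, 11, 6, 8], 1) -> 11  [called from main, line 45]
  process_batch([11, 3, 8, 1, 10, 11, 6, 8], 1) -> 3  [called from mix_signals, line 32]
  mix_signals([11, 3, 8, 1, 10, 11, 6, 8], 1) -> -1  [called from main, line 46]
  scan_readings(11, -1) -> -11  [called from main, line 47]
Log origins:
  1 — main, line 44
A correct fix: line 34: replace `-` with `*`.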